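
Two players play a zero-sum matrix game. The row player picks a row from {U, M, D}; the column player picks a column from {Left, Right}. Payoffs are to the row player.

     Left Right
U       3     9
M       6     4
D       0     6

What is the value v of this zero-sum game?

21/4

Row minima: U → 3, M → 4, D → 0; maximin = 4.
Column maxima: Left → 6, Right → 9; minimax = 6.
4 ≠ 6, so there is no saddle point; optimal play is mixed.
D is strictly dominated by U, so the row player never plays it.
On the remaining 2×2 (U, M vs Left, Right):
Let the row player play U with probability p. Expected payoff against Left: 3p + 6(1−p) = −3p + 6; against Right: 9p + 4(1−p) = 5p + 4.
Setting these equal: −3p + 6 = 5p + 4 ⇒ −8p = -2 ⇒ p = 1/4, and the value is (-3)·(1/4) + 6 = 21/4.
For the column player: with q = P(Left), equating U's and M's payoffs gives −6q + 9 = 2q + 4 ⇒ q = 5/8.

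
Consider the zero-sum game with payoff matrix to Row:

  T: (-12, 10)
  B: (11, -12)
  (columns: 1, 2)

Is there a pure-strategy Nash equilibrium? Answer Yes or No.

No

Row minima: T → -12, B → -12; maximin = -12.
Column maxima: 1 → 11, 2 → 10; minimax = 10.
-12 ≠ 10, so no pure-strategy equilibrium exists.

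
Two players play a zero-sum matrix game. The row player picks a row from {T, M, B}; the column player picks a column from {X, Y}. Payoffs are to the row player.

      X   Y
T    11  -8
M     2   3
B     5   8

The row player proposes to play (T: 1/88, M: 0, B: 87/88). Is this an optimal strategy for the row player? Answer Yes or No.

Against X this mix gives (1/88)·11 + (87/88)·5 = 223/44.
Against Y this mix gives (1/88)·(-8) + (87/88)·8 = 86/11.
The column player will play X, holding the row player to 223/44. Shifting weight toward the row that does better against X would raise this floor (the equalizing mix achieves 64/11 against both X and Y), so the proposed strategy is not optimal.

No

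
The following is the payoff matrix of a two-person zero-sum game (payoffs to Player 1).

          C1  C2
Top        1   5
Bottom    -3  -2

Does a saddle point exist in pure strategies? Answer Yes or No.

Yes

Row minima: Top → 1, Bottom → -3; maximin = 1.
Column maxima: C1 → 1, C2 → 5; minimax = 1.
maximin = minimax = 1, so a saddle point exists.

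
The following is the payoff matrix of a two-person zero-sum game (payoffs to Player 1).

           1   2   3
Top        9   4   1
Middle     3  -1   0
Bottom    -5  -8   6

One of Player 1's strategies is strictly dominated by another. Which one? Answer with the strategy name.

Top gives a strictly higher payoff than Middle against every column: 9 > 3, 4 > -1, 1 > 0.
So Middle is strictly dominated and Player 1 never plays it.

Middle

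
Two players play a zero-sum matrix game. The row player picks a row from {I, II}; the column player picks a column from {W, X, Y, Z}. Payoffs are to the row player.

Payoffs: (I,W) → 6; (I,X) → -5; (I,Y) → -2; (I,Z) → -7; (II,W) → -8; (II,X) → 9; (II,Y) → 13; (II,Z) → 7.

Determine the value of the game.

-1/2

Row minima: I → -7, II → -8; maximin = -7.
Column maxima: W → 6, X → 9, Y → 13, Z → 7; minimax = 6.
-7 ≠ 6, so there is no saddle point; optimal play is mixed.
X is strictly dominated by Z (it gives the row player strictly more in every row), so the column player never plays it.
Y is strictly dominated by Z (it gives the row player strictly more in every row), so the column player never plays it.
On the remaining 2×2 (I, II vs W, Z):
Let the row player play I with probability p. Expected payoff against W: 6p + (-8)(1−p) = 14p − 8; against Z: (-7)p + 7(1−p) = −14p + 7.
Setting these equal: 14p − 8 = −14p + 7 ⇒ 28p = 15 ⇒ p = 15/28, and the value is (14)·(15/28) − 8 = -1/2.
For the column player: with q = P(W), equating I's and II's payoffs gives 13q − 7 = −15q + 7 ⇒ q = 1/2.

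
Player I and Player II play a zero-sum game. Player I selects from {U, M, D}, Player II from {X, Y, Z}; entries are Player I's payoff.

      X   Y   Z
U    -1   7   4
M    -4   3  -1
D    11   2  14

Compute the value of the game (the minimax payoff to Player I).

Row minima: U → -1, M → -4, D → 2; maximin = 2.
Column maxima: X → 11, Y → 7, Z → 14; minimax = 7.
2 ≠ 7, so there is no saddle point; optimal play is mixed.
M is strictly dominated by U, so Player I never plays it.
Z is strictly dominated by X (it gives Player I strictly more in every row), so Player II never plays it.
On the remaining 2×2 (U, D vs X, Y):
Let Player I play U with probability p. Expected payoff against X: (-1)p + 11(1−p) = −12p + 11; against Y: 7p + 2(1−p) = 5p + 2.
Setting these equal: −12p + 11 = 5p + 2 ⇒ −17p = -9 ⇒ p = 9/17, and the value is (-12)·(9/17) + 11 = 79/17.
For Player II: with q = P(X), equating U's and D's payoffs gives −8q + 7 = 9q + 2 ⇒ q = 5/17.

79/17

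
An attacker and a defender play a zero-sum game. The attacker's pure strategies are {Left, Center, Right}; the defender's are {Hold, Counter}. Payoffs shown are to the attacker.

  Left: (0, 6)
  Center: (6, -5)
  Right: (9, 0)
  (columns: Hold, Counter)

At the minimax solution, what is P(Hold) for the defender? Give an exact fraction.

Row minima: Left → 0, Center → -5, Right → 0; maximin = 0.
Column maxima: Hold → 9, Counter → 6; minimax = 6.
0 ≠ 6, so there is no saddle point; optimal play is mixed.
Center is strictly dominated by Right, so the attacker never plays it.
On the remaining 2×2 (Left, Right vs Hold, Counter):
Let the attacker play Left with probability p. Expected payoff against Hold: 0p + 9(1−p) = −9p + 9; against Counter: 6p + 0(1−p) = 6p.
Setting these equal: −9p + 9 = 6p ⇒ −15p = -9 ⇒ p = 3/5, and the value is (-9)·(3/5) + 9 = 18/5.
For the defender: with q = P(Hold), equating Left's and Right's payoffs gives −6q + 6 = 9q ⇒ q = 2/5.

2/5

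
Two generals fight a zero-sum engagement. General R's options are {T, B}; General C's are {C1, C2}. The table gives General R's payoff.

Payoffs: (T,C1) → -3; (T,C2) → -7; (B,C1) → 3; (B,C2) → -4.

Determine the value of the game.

Row minima: T → -7, B → -4; maximin = -4.
Column maxima: C1 → 3, C2 → -4; minimax = -4.
Since maximin = minimax = -4, there is a saddle point and the value is -4.

-4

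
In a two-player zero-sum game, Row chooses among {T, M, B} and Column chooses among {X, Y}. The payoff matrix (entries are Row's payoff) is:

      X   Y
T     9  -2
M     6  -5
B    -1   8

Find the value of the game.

Row minima: T → -2, M → -5, B → -1; maximin = -1.
Column maxima: X → 9, Y → 8; minimax = 8.
-1 ≠ 8, so there is no saddle point; optimal play is mixed.
M is strictly dominated by T, so Row never plays it.
On the remaining 2×2 (T, B vs X, Y):
Let Row play T with probability p. Expected payoff against X: 9p + (-1)(1−p) = 10p − 1; against Y: (-2)p + 8(1−p) = −10p + 8.
Setting these equal: 10p − 1 = −10p + 8 ⇒ 20p = 9 ⇒ p = 9/20, and the value is (10)·(9/20) − 1 = 7/2.
For Column: with q = P(X), equating T's and B's payoffs gives 11q − 2 = −9q + 8 ⇒ q = 1/2.

7/2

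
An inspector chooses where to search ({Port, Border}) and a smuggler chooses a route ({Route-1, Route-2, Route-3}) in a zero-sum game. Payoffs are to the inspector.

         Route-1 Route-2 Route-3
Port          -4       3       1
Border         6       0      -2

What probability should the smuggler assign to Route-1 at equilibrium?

Row minima: Port → -4, Border → -2; maximin = -2.
Column maxima: Route-1 → 6, Route-2 → 3, Route-3 → 1; minimax = 1.
-2 ≠ 1, so there is no saddle point; optimal play is mixed.
Route-2 is strictly dominated by Route-3 (it gives the inspector strictly more in every row), so the smuggler never plays it.
On the remaining 2×2 (Port, Border vs Route-1, Route-3):
Let the inspector play Port with probability p. Expected payoff against Route-1: (-4)p + 6(1−p) = −10p + 6; against Route-3: 1p + (-2)(1−p) = 3p − 2.
Setting these equal: −10p + 6 = 3p − 2 ⇒ −13p = -8 ⇒ p = 8/13, and the value is (-10)·(8/13) + 6 = -2/13.
For the smuggler: with q = P(Route-1), equating Port's and Border's payoffs gives −5q + 1 = 8q − 2 ⇒ q = 3/13.

3/13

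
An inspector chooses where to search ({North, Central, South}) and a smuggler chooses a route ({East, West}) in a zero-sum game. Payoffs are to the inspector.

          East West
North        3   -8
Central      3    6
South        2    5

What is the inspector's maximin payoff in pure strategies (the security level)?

3

Row minima: North → -8, Central → 3, South → 2.
The best of these is 3.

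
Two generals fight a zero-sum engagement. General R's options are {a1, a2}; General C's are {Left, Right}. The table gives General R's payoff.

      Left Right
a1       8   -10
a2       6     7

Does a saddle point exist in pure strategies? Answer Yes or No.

No

Row minima: a1 → -10, a2 → 6; maximin = 6.
Column maxima: Left → 8, Right → 7; minimax = 7.
6 ≠ 7, so no pure-strategy equilibrium exists.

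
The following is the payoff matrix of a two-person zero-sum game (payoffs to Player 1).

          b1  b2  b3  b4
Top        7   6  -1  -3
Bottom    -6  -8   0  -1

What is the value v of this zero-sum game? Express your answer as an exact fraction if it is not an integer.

Row minima: Top → -3, Bottom → -8; maximin = -3.
Column maxima: b1 → 7, b2 → 6, b3 → 0, b4 → -1; minimax = -1.
-3 ≠ -1, so there is no saddle point; optimal play is mixed.
b1 is strictly dominated by b2 (it gives Player 1 strictly more in every row), so Player 2 never plays it.
b3 is strictly dominated by b4 (it gives Player 1 strictly more in every row), so Player 2 never plays it.
On the remaining 2×2 (Top, Bottom vs b2, b4):
Let Player 1 play Top with probability p. Expected payoff against b2: 6p + (-8)(1−p) = 14p − 8; against b4: (-3)p + (-1)(1−p) = −2p − 1.
Setting these equal: 14p − 8 = −2p − 1 ⇒ 16p = 7 ⇒ p = 7/16, and the value is (14)·(7/16) − 8 = -15/8.
For Player 2: with q = P(b2), equating Top's and Bottom's payoffs gives 9q − 3 = −7q − 1 ⇒ q = 1/8.

-15/8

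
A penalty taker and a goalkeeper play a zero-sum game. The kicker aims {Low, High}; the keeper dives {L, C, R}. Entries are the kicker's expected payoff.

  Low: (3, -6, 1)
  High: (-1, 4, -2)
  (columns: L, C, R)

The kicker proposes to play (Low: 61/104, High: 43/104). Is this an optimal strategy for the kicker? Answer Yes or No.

No

Against L this mix gives (61/104)·3 + (43/104)·(-1) = 35/26.
Against C this mix gives (61/104)·(-6) + (43/104)·4 = -97/52.
Against R this mix gives (61/104)·1 + (43/104)·(-2) = -25/104.
The keeper will play C, holding the kicker to -97/52. Shifting weight toward the row that does better against C would raise this floor (the equalizing mix achieves -8/13 against both C and R), so the proposed strategy is not optimal.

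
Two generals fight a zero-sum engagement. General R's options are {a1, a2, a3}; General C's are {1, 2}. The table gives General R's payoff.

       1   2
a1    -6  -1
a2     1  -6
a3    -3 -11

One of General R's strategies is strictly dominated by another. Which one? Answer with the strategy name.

a2 gives a strictly higher payoff than a3 against every column: 1 > -3, -6 > -11.
So a3 is strictly dominated and General R never plays it.

a3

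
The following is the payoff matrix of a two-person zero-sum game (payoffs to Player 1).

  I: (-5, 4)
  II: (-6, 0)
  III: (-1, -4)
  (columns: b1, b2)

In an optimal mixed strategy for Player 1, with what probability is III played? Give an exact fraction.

3/4

Row minima: I → -5, II → -6, III → -4; maximin = -4.
Column maxima: b1 → -1, b2 → 4; minimax = -1.
-4 ≠ -1, so there is no saddle point; optimal play is mixed.
II is strictly dominated by I, so Player 1 never plays it.
On the remaining 2×2 (I, III vs b1, b2):
Let Player 1 play I with probability p. Expected payoff against b1: (-5)p + (-1)(1−p) = −4p − 1; against b2: 4p + (-4)(1−p) = 8p − 4.
Setting these equal: −4p − 1 = 8p − 4 ⇒ −12p = -3 ⇒ p = 1/4, and the value is (-4)·(1/4) − 1 = -2.
For Player 2: with q = P(b1), equating I's and III's payoffs gives −9q + 4 = 3q − 4 ⇒ q = 2/3.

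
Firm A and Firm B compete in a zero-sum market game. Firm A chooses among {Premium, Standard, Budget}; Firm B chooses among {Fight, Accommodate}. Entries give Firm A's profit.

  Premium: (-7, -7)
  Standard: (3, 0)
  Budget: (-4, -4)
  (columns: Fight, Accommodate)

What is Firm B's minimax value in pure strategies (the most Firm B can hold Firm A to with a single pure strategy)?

Column maxima: Fight → 3, Accommodate → 0.
The smallest of these is 0.

0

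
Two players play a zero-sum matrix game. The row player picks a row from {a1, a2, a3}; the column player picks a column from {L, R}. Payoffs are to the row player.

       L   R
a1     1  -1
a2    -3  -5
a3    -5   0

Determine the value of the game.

Row minima: a1 → -1, a2 → -5, a3 → -5; maximin = -1.
Column maxima: L → 1, R → 0; minimax = 0.
-1 ≠ 0, so there is no saddle point; optimal play is mixed.
a2 is strictly dominated by a1, so the row player never plays it.
On the remaining 2×2 (a1, a3 vs L, R):
Let the row player play a1 with probability p. Expected payoff against L: 1p + (-5)(1−p) = 6p − 5; against R: (-1)p + 0(1−p) = −p.
Setting these equal: 6p − 5 = −p ⇒ 7p = 5 ⇒ p = 5/7, and the value is (6)·(5/7) − 5 = -5/7.
For the column player: with q = P(L), equating a1's and a3's payoffs gives 2q − 1 = −5q ⇒ q = 1/7.

-5/7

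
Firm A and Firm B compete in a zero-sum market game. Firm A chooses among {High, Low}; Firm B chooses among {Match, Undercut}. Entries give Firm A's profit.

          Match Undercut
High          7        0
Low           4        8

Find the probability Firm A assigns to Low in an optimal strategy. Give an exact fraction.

Row minima: High → 0, Low → 4; maximin = 4.
Column maxima: Match → 7, Undercut → 8; minimax = 7.
4 ≠ 7, so there is no saddle point; optimal play is mixed.
Let Firm A play High with probability p. Expected payoff against Match: 7p + 4(1−p) = 3p + 4; against Undercut: 0p + 8(1−p) = −8p + 8.
Setting these equal: 3p + 4 = −8p + 8 ⇒ 11p = 4 ⇒ p = 4/11, and the value is (3)·(4/11) + 4 = 56/11.
For Firm B: with q = P(Match), equating High's and Low's payoffs gives 7q = −4q + 8 ⇒ q = 8/11.

7/11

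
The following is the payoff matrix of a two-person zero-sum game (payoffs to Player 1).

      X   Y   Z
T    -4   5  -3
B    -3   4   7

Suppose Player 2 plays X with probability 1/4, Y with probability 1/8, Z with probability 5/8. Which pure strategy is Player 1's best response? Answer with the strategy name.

Expected payoff of T: (1/4)·(-4) + (1/8)·5 + (5/8)·(-3) = -9/4.
Expected payoff of B: (1/4)·(-3) + (1/8)·4 + (5/8)·7 = 33/8.
The largest is 33/8, so Player 1's best response is B.

B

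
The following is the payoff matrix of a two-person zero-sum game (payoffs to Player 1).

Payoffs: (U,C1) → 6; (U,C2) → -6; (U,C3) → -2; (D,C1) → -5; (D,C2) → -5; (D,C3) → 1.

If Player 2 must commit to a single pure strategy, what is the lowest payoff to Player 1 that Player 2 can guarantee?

-5

Column maxima: C1 → 6, C2 → -5, C3 → 1.
The smallest of these is -5.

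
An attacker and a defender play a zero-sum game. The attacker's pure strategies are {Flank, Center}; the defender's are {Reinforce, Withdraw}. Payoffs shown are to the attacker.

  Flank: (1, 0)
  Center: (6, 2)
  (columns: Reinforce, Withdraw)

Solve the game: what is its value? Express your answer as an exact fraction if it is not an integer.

Row minima: Flank → 0, Center → 2; maximin = 2.
Column maxima: Reinforce → 6, Withdraw → 2; minimax = 2.
Since maximin = minimax = 2, there is a saddle point and the value is 2.

2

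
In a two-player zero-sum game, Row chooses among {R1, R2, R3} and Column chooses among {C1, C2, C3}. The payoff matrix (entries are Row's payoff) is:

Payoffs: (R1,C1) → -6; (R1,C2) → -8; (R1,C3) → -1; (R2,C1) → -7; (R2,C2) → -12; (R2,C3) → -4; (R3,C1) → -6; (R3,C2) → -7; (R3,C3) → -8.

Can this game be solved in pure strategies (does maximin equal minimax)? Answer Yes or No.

Row minima: R1 → -8, R2 → -12, R3 → -8; maximin = -8.
Column maxima: C1 → -6, C2 → -7, C3 → -1; minimax = -7.
-8 ≠ -7, so no pure-strategy equilibrium exists.

No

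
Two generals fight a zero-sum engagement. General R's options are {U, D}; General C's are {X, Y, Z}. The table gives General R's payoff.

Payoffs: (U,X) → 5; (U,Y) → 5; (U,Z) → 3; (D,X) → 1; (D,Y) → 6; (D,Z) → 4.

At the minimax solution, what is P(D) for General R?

Row minima: U → 3, D → 1; maximin = 3.
Column maxima: X → 5, Y → 6, Z → 4; minimax = 4.
3 ≠ 4, so there is no saddle point; optimal play is mixed.
Y is strictly dominated by Z (it gives General R strictly more in every row), so General C never plays it.
On the remaining 2×2 (U, D vs X, Z):
Let General R play U with probability p. Expected payoff against X: 5p + 1(1−p) = 4p + 1; against Z: 3p + 4(1−p) = −p + 4.
Setting these equal: 4p + 1 = −p + 4 ⇒ 5p = 3 ⇒ p = 3/5, and the value is (4)·(3/5) + 1 = 17/5.
For General C: with q = P(X), equating U's and D's payoffs gives 2q + 3 = −3q + 4 ⇒ q = 1/5.

2/5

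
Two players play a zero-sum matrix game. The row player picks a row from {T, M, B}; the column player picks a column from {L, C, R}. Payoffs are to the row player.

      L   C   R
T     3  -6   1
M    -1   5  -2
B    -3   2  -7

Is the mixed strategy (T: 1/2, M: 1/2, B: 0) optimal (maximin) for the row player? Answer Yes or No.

Against L this mix gives (1/2)·3 + (1/2)·(-1) = 1.
Against C this mix gives (1/2)·(-6) + (1/2)·5 = -1/2.
Against R this mix gives (1/2)·1 + (1/2)·(-2) = -1/2.
All of the column player's active replies (C, R) yield -1/2, and no column does worse for the row player. The mix makes the column player indifferent and guarantees -1/2, so it is optimal.

Yes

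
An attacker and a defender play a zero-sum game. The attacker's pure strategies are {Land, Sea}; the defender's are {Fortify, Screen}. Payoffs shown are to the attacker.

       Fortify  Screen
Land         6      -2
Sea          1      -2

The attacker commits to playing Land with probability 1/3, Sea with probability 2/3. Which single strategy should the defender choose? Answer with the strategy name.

If the defender plays Fortify, the attacker's expected payoff is (1/3)·6 + (2/3)·1 = 8/3.
If the defender plays Screen, the attacker's expected payoff is (1/3)·(-2) + (2/3)·(-2) = -2.
The defender minimizes the attacker's payoff; the smallest is -2, so the best response is Screen.

Screen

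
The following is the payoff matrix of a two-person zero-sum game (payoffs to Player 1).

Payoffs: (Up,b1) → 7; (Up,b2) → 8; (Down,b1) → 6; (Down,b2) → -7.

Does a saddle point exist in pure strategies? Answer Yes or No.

Row minima: Up → 7, Down → -7; maximin = 7.
Column maxima: b1 → 7, b2 → 8; minimax = 7.
maximin = minimax = 7, so a saddle point exists.

Yes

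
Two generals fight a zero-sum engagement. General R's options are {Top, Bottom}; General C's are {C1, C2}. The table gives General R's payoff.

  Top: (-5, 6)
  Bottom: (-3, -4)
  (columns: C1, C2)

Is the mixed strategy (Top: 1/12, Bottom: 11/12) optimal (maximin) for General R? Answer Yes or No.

Against C1 this mix gives (1/12)·(-5) + (11/12)·(-3) = -19/6.
Against C2 this mix gives (1/12)·6 + (11/12)·(-4) = -19/6.
All of General C's active replies (C1, C2) yield -19/6, and no column does worse for General R. The mix makes General C indifferent and guarantees -19/6, so it is optimal.

Yes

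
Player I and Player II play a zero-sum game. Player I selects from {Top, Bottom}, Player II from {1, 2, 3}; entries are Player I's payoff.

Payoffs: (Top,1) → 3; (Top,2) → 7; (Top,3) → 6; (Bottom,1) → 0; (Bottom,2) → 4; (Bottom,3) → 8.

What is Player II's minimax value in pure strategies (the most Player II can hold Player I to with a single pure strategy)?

Column maxima: 1 → 3, 2 → 7, 3 → 8.
The smallest of these is 3.

3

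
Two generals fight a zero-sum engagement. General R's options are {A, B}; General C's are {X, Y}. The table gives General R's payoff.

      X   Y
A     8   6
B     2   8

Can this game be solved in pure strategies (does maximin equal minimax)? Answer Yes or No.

No

Row minima: A → 6, B → 2; maximin = 6.
Column maxima: X → 8, Y → 8; minimax = 8.
6 ≠ 8, so no pure-strategy equilibrium exists.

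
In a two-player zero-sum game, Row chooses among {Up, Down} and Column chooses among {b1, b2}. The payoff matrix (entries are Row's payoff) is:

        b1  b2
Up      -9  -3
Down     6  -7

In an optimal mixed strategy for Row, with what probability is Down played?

Row minima: Up → -9, Down → -7; maximin = -7.
Column maxima: b1 → 6, b2 → -3; minimax = -3.
-7 ≠ -3, so there is no saddle point; optimal play is mixed.
Let Row play Up with probability p. Expected payoff against b1: (-9)p + 6(1−p) = −15p + 6; against b2: (-3)p + (-7)(1−p) = 4p − 7.
Setting these equal: −15p + 6 = 4p − 7 ⇒ −19p = -13 ⇒ p = 13/19, and the value is (-15)·(13/19) + 6 = -81/19.
For Column: with q = P(b1), equating Up's and Down's payoffs gives −6q − 3 = 13q − 7 ⇒ q = 4/19.

6/19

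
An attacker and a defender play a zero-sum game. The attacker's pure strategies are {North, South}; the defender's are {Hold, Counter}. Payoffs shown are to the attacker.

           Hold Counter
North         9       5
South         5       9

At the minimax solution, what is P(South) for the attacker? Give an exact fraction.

Row minima: North → 5, South → 5; maximin = 5.
Column maxima: Hold → 9, Counter → 9; minimax = 9.
5 ≠ 9, so there is no saddle point; optimal play is mixed.
Let the attacker play North with probability p. Expected payoff against Hold: 9p + 5(1−p) = 4p + 5; against Counter: 5p + 9(1−p) = −4p + 9.
Setting these equal: 4p + 5 = −4p + 9 ⇒ 8p = 4 ⇒ p = 1/2, and the value is (4)·(1/2) + 5 = 7.
For the defender: with q = P(Hold), equating North's and South's payoffs gives 4q + 5 = −4q + 9 ⇒ q = 1/2.

1/2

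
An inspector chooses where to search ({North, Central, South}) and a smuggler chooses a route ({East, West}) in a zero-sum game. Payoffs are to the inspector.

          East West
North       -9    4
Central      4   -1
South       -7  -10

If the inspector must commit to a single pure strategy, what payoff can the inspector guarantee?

-1

Row minima: North → -9, Central → -1, South → -10.
The best of these is -1.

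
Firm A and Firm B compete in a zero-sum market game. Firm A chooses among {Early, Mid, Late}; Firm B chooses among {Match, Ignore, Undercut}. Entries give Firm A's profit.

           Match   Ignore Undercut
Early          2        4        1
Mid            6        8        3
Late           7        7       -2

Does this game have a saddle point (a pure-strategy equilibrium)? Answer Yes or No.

Yes

Row minima: Early → 1, Mid → 3, Late → -2; maximin = 3.
Column maxima: Match → 7, Ignore → 8, Undercut → 3; minimax = 3.
maximin = minimax = 3, so a saddle point exists.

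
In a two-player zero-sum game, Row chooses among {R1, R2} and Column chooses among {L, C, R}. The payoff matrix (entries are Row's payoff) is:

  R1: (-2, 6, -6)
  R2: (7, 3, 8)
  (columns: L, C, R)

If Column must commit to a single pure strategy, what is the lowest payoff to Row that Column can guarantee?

6

Column maxima: L → 7, C → 6, R → 8.
The smallest of these is 6.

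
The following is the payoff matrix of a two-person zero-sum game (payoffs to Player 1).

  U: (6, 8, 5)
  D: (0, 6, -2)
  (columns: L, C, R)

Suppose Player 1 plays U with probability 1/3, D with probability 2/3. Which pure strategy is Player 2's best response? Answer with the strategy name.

R

If Player 2 plays L, Player 1's expected payoff is (1/3)·6 + (2/3)·0 = 2.
If Player 2 plays C, Player 1's expected payoff is (1/3)·8 + (2/3)·6 = 20/3.
If Player 2 plays R, Player 1's expected payoff is (1/3)·5 + (2/3)·(-2) = 1/3.
Player 2 minimizes Player 1's payoff; the smallest is 1/3, so the best response is R.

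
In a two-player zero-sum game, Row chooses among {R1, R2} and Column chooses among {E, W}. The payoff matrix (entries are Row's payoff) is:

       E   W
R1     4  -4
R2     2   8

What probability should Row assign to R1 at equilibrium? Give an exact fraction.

Row minima: R1 → -4, R2 → 2; maximin = 2.
Column maxima: E → 4, W → 8; minimax = 4.
2 ≠ 4, so there is no saddle point; optimal play is mixed.
Let Row play R1 with probability p. Expected payoff against E: 4p + 2(1−p) = 2p + 2; against W: (-4)p + 8(1−p) = −12p + 8.
Setting these equal: 2p + 2 = −12p + 8 ⇒ 14p = 6 ⇒ p = 3/7, and the value is (2)·(3/7) + 2 = 20/7.
For Column: with q = P(E), equating R1's and R2's payoffs gives 8q − 4 = −6q + 8 ⇒ q = 6/7.

3/7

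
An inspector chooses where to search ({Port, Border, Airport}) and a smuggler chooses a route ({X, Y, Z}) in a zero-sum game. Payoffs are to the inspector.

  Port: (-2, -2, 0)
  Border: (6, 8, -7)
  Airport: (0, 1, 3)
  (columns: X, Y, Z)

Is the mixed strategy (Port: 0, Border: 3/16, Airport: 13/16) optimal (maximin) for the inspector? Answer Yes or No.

Against X this mix gives (3/16)·6 + (13/16)·0 = 9/8.
Against Y this mix gives (3/16)·8 + (13/16)·1 = 37/16.
Against Z this mix gives (3/16)·(-7) + (13/16)·3 = 9/8.
All of the smuggler's active replies (X, Z) yield 9/8, and no column does worse for the inspector. The mix makes the smuggler indifferent and guarantees 9/8, so it is optimal.

Yes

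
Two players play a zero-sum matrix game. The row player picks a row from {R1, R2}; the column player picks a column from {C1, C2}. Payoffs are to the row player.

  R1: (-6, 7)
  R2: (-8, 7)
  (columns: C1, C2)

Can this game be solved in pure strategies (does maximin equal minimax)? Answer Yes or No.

Row minima: R1 → -6, R2 → -8; maximin = -6.
Column maxima: C1 → -6, C2 → 7; minimax = -6.
maximin = minimax = -6, so a saddle point exists.

Yes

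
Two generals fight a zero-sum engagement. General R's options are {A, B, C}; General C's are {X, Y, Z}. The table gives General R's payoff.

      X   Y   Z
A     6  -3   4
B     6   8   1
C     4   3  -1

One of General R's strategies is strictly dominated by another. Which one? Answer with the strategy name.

B gives a strictly higher payoff than C against every column: 6 > 4, 8 > 3, 1 > -1.
So C is strictly dominated and General R never plays it.

C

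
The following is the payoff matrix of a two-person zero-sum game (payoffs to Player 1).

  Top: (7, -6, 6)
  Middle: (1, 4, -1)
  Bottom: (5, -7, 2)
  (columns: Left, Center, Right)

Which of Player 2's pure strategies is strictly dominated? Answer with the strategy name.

Right holds Player 1's payoff strictly below Left in every row: 6 < 7, -1 < 1, 2 < 5.
So Left is strictly dominated for Player 2.

Left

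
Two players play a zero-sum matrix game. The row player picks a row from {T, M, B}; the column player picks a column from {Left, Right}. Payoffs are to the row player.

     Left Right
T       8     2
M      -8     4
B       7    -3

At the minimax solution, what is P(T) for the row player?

2/3

Row minima: T → 2, M → -8, B → -3; maximin = 2.
Column maxima: Left → 8, Right → 4; minimax = 4.
2 ≠ 4, so there is no saddle point; optimal play is mixed.
B is strictly dominated by T, so the row player never plays it.
On the remaining 2×2 (T, M vs Left, Right):
Let the row player play T with probability p. Expected payoff against Left: 8p + (-8)(1−p) = 16p − 8; against Right: 2p + 4(1−p) = −2p + 4.
Setting these equal: 16p − 8 = −2p + 4 ⇒ 18p = 12 ⇒ p = 2/3, and the value is (16)·(2/3) − 8 = 8/3.
For the column player: with q = P(Left), equating T's and M's payoffs gives 6q + 2 = −12q + 4 ⇒ q = 1/9.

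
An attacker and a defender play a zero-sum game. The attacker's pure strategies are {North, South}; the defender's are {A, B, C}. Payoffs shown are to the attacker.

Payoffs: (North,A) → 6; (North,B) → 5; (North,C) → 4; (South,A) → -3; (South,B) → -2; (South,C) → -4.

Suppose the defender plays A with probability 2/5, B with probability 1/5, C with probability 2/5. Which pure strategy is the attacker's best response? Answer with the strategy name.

Expected payoff of North: (2/5)·6 + (1/5)·5 + (2/5)·4 = 5.
Expected payoff of South: (2/5)·(-3) + (1/5)·(-2) + (2/5)·(-4) = -16/5.
The largest is 5, so the attacker's best response is North.

North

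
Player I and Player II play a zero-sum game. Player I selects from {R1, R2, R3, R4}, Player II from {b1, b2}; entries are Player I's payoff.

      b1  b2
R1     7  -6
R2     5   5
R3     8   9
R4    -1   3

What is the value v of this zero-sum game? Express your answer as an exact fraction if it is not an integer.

8

Row minima: R1 → -6, R2 → 5, R3 → 8, R4 → -1; maximin = 8.
Column maxima: b1 → 8, b2 → 9; minimax = 8.
Since maximin = minimax = 8, there is a saddle point and the value is 8.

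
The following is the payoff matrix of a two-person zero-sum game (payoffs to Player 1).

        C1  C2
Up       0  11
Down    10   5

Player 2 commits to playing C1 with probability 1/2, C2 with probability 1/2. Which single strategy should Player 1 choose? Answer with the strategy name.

Expected payoff of Up: (1/2)·0 + (1/2)·11 = 11/2.
Expected payoff of Down: (1/2)·10 + (1/2)·5 = 15/2.
The largest is 15/2, so Player 1's best response is Down.

Down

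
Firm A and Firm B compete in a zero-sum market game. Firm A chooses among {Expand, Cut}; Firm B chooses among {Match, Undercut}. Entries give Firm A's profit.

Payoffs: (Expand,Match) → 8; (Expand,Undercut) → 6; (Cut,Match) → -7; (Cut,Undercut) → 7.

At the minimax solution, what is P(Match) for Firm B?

Row minima: Expand → 6, Cut → -7; maximin = 6.
Column maxima: Match → 8, Undercut → 7; minimax = 7.
6 ≠ 7, so there is no saddle point; optimal play is mixed.
Let Firm A play Expand with probability p. Expected payoff against Match: 8p + (-7)(1−p) = 15p − 7; against Undercut: 6p + 7(1−p) = −p + 7.
Setting these equal: 15p − 7 = −p + 7 ⇒ 16p = 14 ⇒ p = 7/8, and the value is (15)·(7/8) − 7 = 49/8.
For Firm B: with q = P(Match), equating Expand's and Cut's payoffs gives 2q + 6 = −14q + 7 ⇒ q = 1/16.

1/16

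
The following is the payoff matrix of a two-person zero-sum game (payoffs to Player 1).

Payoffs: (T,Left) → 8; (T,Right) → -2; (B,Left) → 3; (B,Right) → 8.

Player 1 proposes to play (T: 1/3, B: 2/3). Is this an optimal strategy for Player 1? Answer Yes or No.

Against Left this mix gives (1/3)·8 + (2/3)·3 = 14/3.
Against Right this mix gives (1/3)·(-2) + (2/3)·8 = 14/3.
All of Player 2's active replies (Left, Right) yield 14/3, and no column does worse for Player 1. The mix makes Player 2 indifferent and guarantees 14/3, so it is optimal.

Yes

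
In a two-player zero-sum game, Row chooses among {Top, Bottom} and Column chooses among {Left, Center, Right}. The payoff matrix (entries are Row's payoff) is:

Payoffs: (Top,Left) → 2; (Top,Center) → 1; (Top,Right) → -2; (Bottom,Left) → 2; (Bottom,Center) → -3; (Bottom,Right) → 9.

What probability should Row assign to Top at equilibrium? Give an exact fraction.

Row minima: Top → -2, Bottom → -3; maximin = -2.
Column maxima: Left → 2, Center → 1, Right → 9; minimax = 1.
-2 ≠ 1, so there is no saddle point; optimal play is mixed.
Left is strictly dominated by Center (it gives Row strictly more in every row), so Column never plays it.
On the remaining 2×2 (Top, Bottom vs Center, Right):
Let Row play Top with probability p. Expected payoff against Center: 1p + (-3)(1−p) = 4p − 3; against Right: (-2)p + 9(1−p) = −11p + 9.
Setting these equal: 4p − 3 = −11p + 9 ⇒ 15p = 12 ⇒ p = 4/5, and the value is (4)·(4/5) − 3 = 1/5.
For Column: with q = P(Center), equating Top's and Bottom's payoffs gives 3q − 2 = −12q + 9 ⇒ q = 11/15.

4/5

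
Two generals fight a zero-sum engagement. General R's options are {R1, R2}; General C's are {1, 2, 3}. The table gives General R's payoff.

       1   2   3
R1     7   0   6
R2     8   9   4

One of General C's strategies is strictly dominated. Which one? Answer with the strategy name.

1

3 holds General R's payoff strictly below 1 in every row: 6 < 7, 4 < 8.
So 1 is strictly dominated for General C.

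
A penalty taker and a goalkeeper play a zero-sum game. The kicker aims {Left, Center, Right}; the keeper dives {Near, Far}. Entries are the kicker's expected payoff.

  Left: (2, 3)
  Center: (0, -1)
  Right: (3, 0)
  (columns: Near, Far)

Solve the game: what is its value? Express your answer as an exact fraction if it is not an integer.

Row minima: Left → 2, Center → -1, Right → 0; maximin = 2.
Column maxima: Near → 3, Far → 3; minimax = 3.
2 ≠ 3, so there is no saddle point; optimal play is mixed.
Center is strictly dominated by Left, so the kicker never plays it.
On the remaining 2×2 (Left, Right vs Near, Far):
Let the kicker play Left with probability p. Expected payoff against Near: 2p + 3(1−p) = −p + 3; against Far: 3p + 0(1−p) = 3p.
Setting these equal: −p + 3 = 3p ⇒ −4p = -3 ⇒ p = 3/4, and the value is (-1)·(3/4) + 3 = 9/4.
For the keeper: with q = P(Near), equating Left's and Right's payoffs gives −q + 3 = 3q ⇒ q = 3/4.

9/4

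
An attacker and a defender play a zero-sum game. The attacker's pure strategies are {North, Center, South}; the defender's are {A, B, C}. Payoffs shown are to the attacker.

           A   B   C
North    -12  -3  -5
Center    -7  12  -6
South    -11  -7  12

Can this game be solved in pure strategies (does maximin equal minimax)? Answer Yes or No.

Yes

Row minima: North → -12, Center → -7, South → -11; maximin = -7.
Column maxima: A → -7, B → 12, C → 12; minimax = -7.
maximin = minimax = -7, so a saddle point exists.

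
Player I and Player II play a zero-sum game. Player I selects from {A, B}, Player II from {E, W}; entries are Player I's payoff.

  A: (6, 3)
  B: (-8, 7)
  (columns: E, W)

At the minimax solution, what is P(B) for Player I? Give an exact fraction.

1/6

Row minima: A → 3, B → -8; maximin = 3.
Column maxima: E → 6, W → 7; minimax = 6.
3 ≠ 6, so there is no saddle point; optimal play is mixed.
Let Player I play A with probability p. Expected payoff against E: 6p + (-8)(1−p) = 14p − 8; against W: 3p + 7(1−p) = −4p + 7.
Setting these equal: 14p − 8 = −4p + 7 ⇒ 18p = 15 ⇒ p = 5/6, and the value is (14)·(5/6) − 8 = 11/3.
For Player II: with q = P(E), equating A's and B's payoffs gives 3q + 3 = −15q + 7 ⇒ q = 2/9.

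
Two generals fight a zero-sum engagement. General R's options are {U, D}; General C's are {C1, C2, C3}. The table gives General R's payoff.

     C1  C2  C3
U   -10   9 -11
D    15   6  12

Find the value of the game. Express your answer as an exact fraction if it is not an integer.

Row minima: U → -11, D → 6; maximin = 6.
Column maxima: C1 → 15, C2 → 9, C3 → 12; minimax = 9.
6 ≠ 9, so there is no saddle point; optimal play is mixed.
C1 is strictly dominated by C3 (it gives General R strictly more in every row), so General C never plays it.
On the remaining 2×2 (U, D vs C2, C3):
Let General R play U with probability p. Expected payoff against C2: 9p + 6(1−p) = 3p + 6; against C3: (-11)p + 12(1−p) = −23p + 12.
Setting these equal: 3p + 6 = −23p + 12 ⇒ 26p = 6 ⇒ p = 3/13, and the value is (3)·(3/13) + 6 = 87/13.
For General C: with q = P(C2), equating U's and D's payoffs gives 20q − 11 = −6q + 12 ⇒ q = 23/26.

87/13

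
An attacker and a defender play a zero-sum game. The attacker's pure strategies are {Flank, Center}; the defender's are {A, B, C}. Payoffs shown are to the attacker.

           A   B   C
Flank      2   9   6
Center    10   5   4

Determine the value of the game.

26/5

Row minima: Flank → 2, Center → 4; maximin = 4.
Column maxima: A → 10, B → 9, C → 6; minimax = 6.
4 ≠ 6, so there is no saddle point; optimal play is mixed.
B is strictly dominated by C (it gives the attacker strictly more in every row), so the defender never plays it.
On the remaining 2×2 (Flank, Center vs A, C):
Let the attacker play Flank with probability p. Expected payoff against A: 2p + 10(1−p) = −8p + 10; against C: 6p + 4(1−p) = 2p + 4.
Setting these equal: −8p + 10 = 2p + 4 ⇒ −10p = -6 ⇒ p = 3/5, and the value is (-8)·(3/5) + 10 = 26/5.
For the defender: with q = P(A), equating Flank's and Center's payoffs gives −4q + 6 = 6q + 4 ⇒ q = 1/5.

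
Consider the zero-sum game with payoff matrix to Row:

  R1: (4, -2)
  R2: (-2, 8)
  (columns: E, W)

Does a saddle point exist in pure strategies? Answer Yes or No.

No

Row minima: R1 → -2, R2 → -2; maximin = -2.
Column maxima: E → 4, W → 8; minimax = 4.
-2 ≠ 4, so no pure-strategy equilibrium exists.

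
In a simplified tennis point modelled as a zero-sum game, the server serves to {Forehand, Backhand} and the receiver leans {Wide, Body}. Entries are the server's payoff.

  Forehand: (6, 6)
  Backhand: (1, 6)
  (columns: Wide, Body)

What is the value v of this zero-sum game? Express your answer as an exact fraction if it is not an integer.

6

Row minima: Forehand → 6, Backhand → 1; maximin = 6.
Column maxima: Wide → 6, Body → 6; minimax = 6.
Since maximin = minimax = 6, there is a saddle point and the value is 6.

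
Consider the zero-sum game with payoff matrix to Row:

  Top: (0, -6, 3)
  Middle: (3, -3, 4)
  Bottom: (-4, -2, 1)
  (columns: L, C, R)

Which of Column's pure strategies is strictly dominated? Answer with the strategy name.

R

L holds Row's payoff strictly below R in every row: 0 < 3, 3 < 4, -4 < 1.
So R is strictly dominated for Column.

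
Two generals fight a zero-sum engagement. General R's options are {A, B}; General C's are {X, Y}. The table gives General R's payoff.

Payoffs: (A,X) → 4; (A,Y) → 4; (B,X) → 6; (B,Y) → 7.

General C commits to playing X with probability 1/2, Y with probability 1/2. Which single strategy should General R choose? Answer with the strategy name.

Expected payoff of A: (1/2)·4 + (1/2)·4 = 4.
Expected payoff of B: (1/2)·6 + (1/2)·7 = 13/2.
The largest is 13/2, so General R's best response is B.

B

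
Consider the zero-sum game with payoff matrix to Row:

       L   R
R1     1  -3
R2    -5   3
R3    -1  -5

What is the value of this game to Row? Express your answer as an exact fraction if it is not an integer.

-1

Row minima: R1 → -3, R2 → -5, R3 → -5; maximin = -3.
Column maxima: L → 1, R → 3; minimax = 1.
-3 ≠ 1, so there is no saddle point; optimal play is mixed.
R3 is strictly dominated by R1, so Row never plays it.
On the remaining 2×2 (R1, R2 vs L, R):
Let Row play R1 with probability p. Expected payoff against L: 1p + (-5)(1−p) = 6p − 5; against R: (-3)p + 3(1−p) = −6p + 3.
Setting these equal: 6p − 5 = −6p + 3 ⇒ 12p = 8 ⇒ p = 2/3, and the value is (6)·(2/3) − 5 = -1.
For Column: with q = P(L), equating R1's and R2's payoffs gives 4q − 3 = −8q + 3 ⇒ q = 1/2.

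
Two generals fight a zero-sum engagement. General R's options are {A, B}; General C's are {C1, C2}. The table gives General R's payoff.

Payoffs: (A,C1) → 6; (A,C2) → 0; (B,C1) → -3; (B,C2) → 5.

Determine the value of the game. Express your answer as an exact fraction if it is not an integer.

15/7

Row minima: A → 0, B → -3; maximin = 0.
Column maxima: C1 → 6, C2 → 5; minimax = 5.
0 ≠ 5, so there is no saddle point; optimal play is mixed.
Let General R play A with probability p. Expected payoff against C1: 6p + (-3)(1−p) = 9p − 3; against C2: 0p + 5(1−p) = −5p + 5.
Setting these equal: 9p − 3 = −5p + 5 ⇒ 14p = 8 ⇒ p = 4/7, and the value is (9)·(4/7) − 3 = 15/7.
For General C: with q = P(C1), equating A's and B's payoffs gives 6q = −8q + 5 ⇒ q = 5/14.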